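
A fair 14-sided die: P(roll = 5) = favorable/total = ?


Favorable outcomes (roll = 5): 1
Total outcomes = 14
P = 1/14 = 0.0714

P = 0.0714


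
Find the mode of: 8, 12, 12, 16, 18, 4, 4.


Frequencies: 4:2, 8:1, 12:2, 16:1, 18:1
Max frequency = 2
Mode = 4, 12

Mode = 4, 12


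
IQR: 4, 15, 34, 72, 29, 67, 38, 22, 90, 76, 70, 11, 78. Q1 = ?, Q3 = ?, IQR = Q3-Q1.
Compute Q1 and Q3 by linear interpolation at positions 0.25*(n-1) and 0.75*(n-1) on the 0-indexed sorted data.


Sorted: 4, 11, 15, 22, 29, 34, 38, 67, 70, 72, 76, 78, 90
Q1 (25th %ile) = 22.0000
Q3 (75th %ile) = 72.0000
IQR = 72.0000 - 22.0000 = 50.0000

IQR = 50.0000


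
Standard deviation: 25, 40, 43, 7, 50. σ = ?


Mean = 33.0000
Variance = 235.6000
SD = sqrt(235.6000) = 15.3493

SD = 15.3493


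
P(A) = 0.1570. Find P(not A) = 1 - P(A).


P(not A) = 1 - 0.1570 = 0.8430

P(not A) = 0.8430


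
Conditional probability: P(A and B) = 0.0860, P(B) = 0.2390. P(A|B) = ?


P(A|B) = 0.0860/0.2390 = 0.3598

P(A|B) = 0.3598


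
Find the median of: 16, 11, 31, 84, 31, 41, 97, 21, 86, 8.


Sorted: 8, 11, 16, 21, 31, 31, 41, 84, 86, 97
n = 10 (even)
Middle values: 31 and 31
Median = (31+31)/2 = 31.0000

Median = 31.0000


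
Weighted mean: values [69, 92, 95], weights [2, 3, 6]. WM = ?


Numerator = 69*2 + 92*3 + 95*6 = 984
Denominator = 2 + 3 + 6 = 11
WM = 984/11 = 89.4545

WM = 89.4545


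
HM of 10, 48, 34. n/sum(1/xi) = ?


Sum of reciprocals = 1/10 + 1/48 + 1/34 = 0.150245
HM = 3/0.150245 = 19.9674

HM = 19.9674


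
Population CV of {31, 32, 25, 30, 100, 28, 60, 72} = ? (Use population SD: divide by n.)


Mean = 47.2500
SD = 25.5380
CV = (25.5380/47.2500)*100 = 54.0486%

CV = 54.0486%


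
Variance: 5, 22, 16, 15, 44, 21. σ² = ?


Mean = 20.5000
Squared deviations: 240.2500, 2.2500, 20.2500, 30.2500, 552.2500, 0.2500
Sum = 845.5000
Variance = 845.5000/6 = 140.9167

Variance = 140.9167


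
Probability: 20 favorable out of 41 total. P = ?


P = 20/41 = 0.4878

P = 0.4878


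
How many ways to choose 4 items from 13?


C(13,4) = 13!/(4! × 9!)
= 6227020800/(24 × 362880)
= 715

C(13,4) = 715


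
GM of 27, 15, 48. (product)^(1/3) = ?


Product = 27 × 15 × 48 = 19440
GM = 19440^(1/3) = 26.8884

GM = 26.8884


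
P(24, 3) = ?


P(24,3) = 24!/21!
= 620448401733239439360000/51090942171709440000
= 12144

P(24,3) = 12144


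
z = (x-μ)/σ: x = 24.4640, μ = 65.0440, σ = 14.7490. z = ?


z = (24.4640 - 65.0440)/14.7490
= -40.5800/14.7490
= -2.7514

z = -2.7514


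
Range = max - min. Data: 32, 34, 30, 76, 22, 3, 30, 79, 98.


Max = 98, Min = 3
Range = 98 - 3 = 95

Range = 95


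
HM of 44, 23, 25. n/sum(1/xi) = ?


Sum of reciprocals = 1/44 + 1/23 + 1/25 = 0.106206
HM = 3/0.106206 = 28.2471

HM = 28.2471


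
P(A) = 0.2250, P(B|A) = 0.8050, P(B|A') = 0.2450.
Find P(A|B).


P(B) = P(B|A)*P(A) + P(B|A')*P(A')
= 0.8050*0.2250 + 0.2450*0.7750
= 0.181125 + 0.189875 = 0.371000
P(A|B) = 0.181125/0.371000 = 0.4882

P(A|B) = 0.4882


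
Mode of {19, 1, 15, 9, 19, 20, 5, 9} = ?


Frequencies: 1:1, 5:1, 9:2, 15:1, 19:2, 20:1
Max frequency = 2
Mode = 9, 19

Mode = 9, 19


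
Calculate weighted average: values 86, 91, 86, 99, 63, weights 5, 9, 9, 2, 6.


Numerator = 86*5 + 91*9 + 86*9 + 99*2 + 63*6 = 2599
Denominator = 5 + 9 + 9 + 2 + 6 = 31
WM = 2599/31 = 83.8387

WM = 83.8387


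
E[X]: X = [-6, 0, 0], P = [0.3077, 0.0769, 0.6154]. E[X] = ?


E[X] = -6*0.3077 + 0*0.0769 + 0*0.6154
= -1.8462 + 0 + 0
= -1.8462

E[X] = -1.8462


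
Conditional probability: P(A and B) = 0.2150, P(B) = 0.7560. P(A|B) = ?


P(A|B) = 0.2150/0.7560 = 0.2844

P(A|B) = 0.2844


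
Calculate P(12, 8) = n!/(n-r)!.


P(12,8) = 12!/4!
= 479001600/24
= 19958400

P(12,8) = 19958400


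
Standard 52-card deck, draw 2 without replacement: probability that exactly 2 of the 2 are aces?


Hypergeometric: P(X=2) = C(4,2)·C(48,0) / C(52,2)
= 6 × 1 / 1326
= 6/1326 = 0.0045

P = 0.0045


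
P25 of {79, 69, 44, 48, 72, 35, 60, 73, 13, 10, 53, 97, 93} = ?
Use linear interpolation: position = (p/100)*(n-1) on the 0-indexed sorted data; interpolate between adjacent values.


Sorted: 10, 13, 35, 44, 48, 53, 60, 69, 72, 73, 79, 93, 97
n = 13
Index = 25/100 * 12 = 3.0000
Lower = data[3] = 44, Upper = data[4] = 48
P25 = 44 + 0*(4) = 44.0000

P25 = 44.0000


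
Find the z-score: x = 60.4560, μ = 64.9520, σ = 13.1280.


z = (60.4560 - 64.9520)/13.1280
= -4.4960/13.1280
= -0.3425

z = -0.3425


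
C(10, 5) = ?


C(10,5) = 10!/(5! × 5!)
= 3628800/(120 × 120)
= 252

C(10,5) = 252


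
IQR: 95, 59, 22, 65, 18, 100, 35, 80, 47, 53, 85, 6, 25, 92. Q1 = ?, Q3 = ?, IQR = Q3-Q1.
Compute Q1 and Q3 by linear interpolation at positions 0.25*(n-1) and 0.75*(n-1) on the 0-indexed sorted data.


Sorted: 6, 18, 22, 25, 35, 47, 53, 59, 65, 80, 85, 92, 95, 100
Q1 (25th %ile) = 27.5000
Q3 (75th %ile) = 83.7500
IQR = 83.7500 - 27.5000 = 56.2500

IQR = 56.2500


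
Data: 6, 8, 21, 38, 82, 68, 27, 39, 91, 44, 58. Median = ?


Sorted: 6, 8, 21, 27, 38, 39, 44, 58, 68, 82, 91
n = 11 (odd)
Middle value = 39

Median = 39


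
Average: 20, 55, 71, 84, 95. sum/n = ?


Sum = 20 + 55 + 71 + 84 + 95 = 325
n = 5
Mean = 325/5 = 65.0000

Mean = 65.0000


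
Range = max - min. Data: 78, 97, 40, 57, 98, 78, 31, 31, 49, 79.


Max = 98, Min = 31
Range = 98 - 31 = 67

Range = 67


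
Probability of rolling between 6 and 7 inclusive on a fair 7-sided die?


Favorable outcomes (6 ≤ roll ≤ 7): 2
Total outcomes = 7
P = 2/7 = 0.2857

P = 0.2857


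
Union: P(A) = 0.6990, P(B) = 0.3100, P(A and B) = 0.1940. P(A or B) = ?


P(A∪B) = 0.6990 + 0.3100 - 0.1940
= 1.0090 - 0.1940
= 0.8150

P(A∪B) = 0.8150


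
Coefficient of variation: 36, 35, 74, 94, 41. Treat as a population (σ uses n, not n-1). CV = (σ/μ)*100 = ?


Mean = 56.0000
SD = 23.8076
CV = (23.8076/56.0000)*100 = 42.5135%

CV = 42.5135%


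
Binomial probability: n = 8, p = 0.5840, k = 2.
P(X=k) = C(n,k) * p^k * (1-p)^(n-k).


C(8,2) = 28
p^2 = 0.341056
(1-p)^6 = 0.005183
P = 28 * 0.341056 * 0.005183 = 0.0495

P(X=2) = 0.0495


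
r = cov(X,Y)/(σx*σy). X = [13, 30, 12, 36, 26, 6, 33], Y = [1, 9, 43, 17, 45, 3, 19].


Mean X = 22.2857, Mean Y = 19.5714
SD X = 10.911518, SD Y = 16.620617
Cov = 24.693878
r = 24.693878/(10.911518*16.620617) = 0.1362

r = 0.1362


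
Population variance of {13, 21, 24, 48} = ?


Mean = 26.5000
Squared deviations: 182.2500, 30.2500, 6.2500, 462.2500
Sum = 681.0000
Variance = 681.0000/4 = 170.2500

Variance = 170.2500


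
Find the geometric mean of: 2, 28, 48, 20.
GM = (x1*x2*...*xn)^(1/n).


Product = 2 × 28 × 48 × 20 = 53760
GM = 53760^(1/4) = 15.2270

GM = 15.2270


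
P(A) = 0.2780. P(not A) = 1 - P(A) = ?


P(not A) = 1 - 0.2780 = 0.7220

P(not A) = 0.7220


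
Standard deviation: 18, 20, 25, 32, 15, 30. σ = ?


Mean = 23.3333
Variance = 38.5556
SD = sqrt(38.5556) = 6.2093

SD = 6.2093


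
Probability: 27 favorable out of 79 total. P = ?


P = 27/79 = 0.3418

P = 0.3418


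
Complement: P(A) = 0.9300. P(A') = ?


P(not A) = 1 - 0.9300 = 0.0700

P(not A) = 0.0700


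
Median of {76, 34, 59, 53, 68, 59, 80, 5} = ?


Sorted: 5, 34, 53, 59, 59, 68, 76, 80
n = 8 (even)
Middle values: 59 and 59
Median = (59+59)/2 = 59.0000

Median = 59.0000


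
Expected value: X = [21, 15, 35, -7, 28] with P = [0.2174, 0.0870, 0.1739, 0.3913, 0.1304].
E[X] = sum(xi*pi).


E[X] = 21*0.2174 + 15*0.0870 + 35*0.1739 - 7*0.3913 + 28*0.1304
= 4.5654 + 1.3050 + 6.0865 - 2.7391 + 3.6512
= 12.8690

E[X] = 12.8690


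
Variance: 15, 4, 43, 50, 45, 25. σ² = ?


Mean = 30.3333
Squared deviations: 235.1111, 693.4444, 160.4444, 386.7778, 215.1111, 28.4444
Sum = 1719.3333
Variance = 1719.3333/6 = 286.5556

Variance = 286.5556


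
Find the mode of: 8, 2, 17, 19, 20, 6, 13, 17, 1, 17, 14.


Frequencies: 1:1, 2:1, 6:1, 8:1, 13:1, 14:1, 17:3, 19:1, 20:1
Max frequency = 3
Mode = 17

Mode = 17


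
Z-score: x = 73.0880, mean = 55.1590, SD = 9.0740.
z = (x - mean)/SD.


z = (73.0880 - 55.1590)/9.0740
= 17.9290/9.0740
= 1.9759

z = 1.9759


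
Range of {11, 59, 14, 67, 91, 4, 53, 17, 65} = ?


Max = 91, Min = 4
Range = 91 - 4 = 87

Range = 87


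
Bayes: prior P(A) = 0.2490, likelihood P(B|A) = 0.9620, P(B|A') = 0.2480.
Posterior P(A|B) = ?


P(B) = P(B|A)*P(A) + P(B|A')*P(A')
= 0.9620*0.2490 + 0.2480*0.7510
= 0.239538 + 0.186248 = 0.425786
P(A|B) = 0.239538/0.425786 = 0.5626

P(A|B) = 0.5626


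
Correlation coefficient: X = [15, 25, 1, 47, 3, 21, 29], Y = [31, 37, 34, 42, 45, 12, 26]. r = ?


Mean X = 20.1429, Mean Y = 32.4286
SD X = 14.691383, SD Y = 10.237984
Cov = -4.775510
r = -4.775510/(14.691383*10.237984) = -0.0317

r = -0.0317


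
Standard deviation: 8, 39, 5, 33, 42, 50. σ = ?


Mean = 29.5000
Variance = 290.2500
SD = sqrt(290.2500) = 17.0367

SD = 17.0367


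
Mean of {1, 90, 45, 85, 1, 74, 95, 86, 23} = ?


Sum = 1 + 90 + 45 + 85 + 1 + 74 + 95 + 86 + 23 = 500
n = 9
Mean = 500/9 = 55.5556

Mean = 55.5556


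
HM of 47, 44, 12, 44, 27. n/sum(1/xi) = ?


Sum of reciprocals = 1/47 + 1/44 + 1/12 + 1/44 + 1/27 = 0.187102
HM = 5/0.187102 = 26.7235

HM = 26.7235


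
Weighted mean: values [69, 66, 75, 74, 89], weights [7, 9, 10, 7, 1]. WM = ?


Numerator = 69*7 + 66*9 + 75*10 + 74*7 + 89*1 = 2434
Denominator = 7 + 9 + 10 + 7 + 1 = 34
WM = 2434/34 = 71.5882

WM = 71.5882


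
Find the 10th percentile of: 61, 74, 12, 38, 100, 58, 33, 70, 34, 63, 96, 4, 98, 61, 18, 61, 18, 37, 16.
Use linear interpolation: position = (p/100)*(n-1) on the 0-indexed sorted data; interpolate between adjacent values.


Sorted: 4, 12, 16, 18, 18, 33, 34, 37, 38, 58, 61, 61, 61, 63, 70, 74, 96, 98, 100
n = 19
Index = 10/100 * 18 = 1.8000
Lower = data[1] = 12, Upper = data[2] = 16
P10 = 12 + 0.8000*(4) = 15.2000

P10 = 15.2000


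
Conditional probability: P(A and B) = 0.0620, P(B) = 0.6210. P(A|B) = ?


P(A|B) = 0.0620/0.6210 = 0.0998

P(A|B) = 0.0998


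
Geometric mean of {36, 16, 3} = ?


Product = 36 × 16 × 3 = 1728
GM = 1728^(1/3) = 12.0000

GM = 12.0000


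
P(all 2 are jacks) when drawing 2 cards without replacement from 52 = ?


P(all jacks) = (4/52) × (3/51)
= 0.0045

P = 0.0045


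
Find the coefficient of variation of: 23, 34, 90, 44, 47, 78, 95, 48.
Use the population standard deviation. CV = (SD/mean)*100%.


Mean = 57.3750
SD = 25.0197
CV = (25.0197/57.3750)*100 = 43.6073%

CV = 43.6073%


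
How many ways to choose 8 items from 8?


C(8,8) = 8!/(8! × 0!)
= 40320/(40320 × 1)
= 1

C(8,8) = 1


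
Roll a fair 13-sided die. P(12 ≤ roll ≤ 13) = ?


Favorable outcomes (12 ≤ roll ≤ 13): 2
Total outcomes = 13
P = 2/13 = 0.1538

P = 0.1538


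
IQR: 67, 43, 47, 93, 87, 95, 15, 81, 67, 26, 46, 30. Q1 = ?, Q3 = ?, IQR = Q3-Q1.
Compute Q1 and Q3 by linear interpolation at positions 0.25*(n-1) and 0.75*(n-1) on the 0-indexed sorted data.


Sorted: 15, 26, 30, 43, 46, 47, 67, 67, 81, 87, 93, 95
Q1 (25th %ile) = 39.7500
Q3 (75th %ile) = 82.5000
IQR = 82.5000 - 39.7500 = 42.7500

IQR = 42.7500


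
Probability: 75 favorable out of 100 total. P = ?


P = 75/100 = 0.7500

P = 0.7500


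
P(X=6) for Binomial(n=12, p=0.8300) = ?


C(12,6) = 924
p^6 = 0.326940
(1-p)^6 = 2.413757e-05
P = 924 * 0.326940 * 2.413757e-05 = 0.0073

P(X=6) = 0.0073


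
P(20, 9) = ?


P(20,9) = 20!/11!
= 2432902008176640000/39916800
= 60949324800

P(20,9) = 60949324800


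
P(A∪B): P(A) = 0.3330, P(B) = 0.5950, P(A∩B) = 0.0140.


P(A∪B) = 0.3330 + 0.5950 - 0.0140
= 0.9280 - 0.0140
= 0.9140

P(A∪B) = 0.9140


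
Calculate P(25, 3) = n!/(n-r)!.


P(25,3) = 25!/22!
= 15511210043330985984000000/1124000727777607680000
= 13800

P(25,3) = 13800


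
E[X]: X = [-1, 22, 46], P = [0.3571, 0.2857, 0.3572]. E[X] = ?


E[X] = -1*0.3571 + 22*0.2857 + 46*0.3572
= -0.3571 + 6.2854 + 16.4312
= 22.3595

E[X] = 22.3595


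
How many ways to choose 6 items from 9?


C(9,6) = 9!/(6! × 3!)
= 362880/(720 × 6)
= 84

C(9,6) = 84


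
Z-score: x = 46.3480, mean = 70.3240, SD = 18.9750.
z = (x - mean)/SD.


z = (46.3480 - 70.3240)/18.9750
= -23.9760/18.9750
= -1.2636

z = -1.2636


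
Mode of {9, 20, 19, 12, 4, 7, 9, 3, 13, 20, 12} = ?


Frequencies: 3:1, 4:1, 7:1, 9:2, 12:2, 13:1, 19:1, 20:2
Max frequency = 2
Mode = 9, 12, 20

Mode = 9, 12, 20


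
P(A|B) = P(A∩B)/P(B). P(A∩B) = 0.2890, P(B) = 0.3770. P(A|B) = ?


P(A|B) = 0.2890/0.3770 = 0.7666

P(A|B) = 0.7666


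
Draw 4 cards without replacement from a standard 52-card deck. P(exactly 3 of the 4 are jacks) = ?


Hypergeometric: P(X=3) = C(4,3)·C(48,1) / C(52,4)
= 4 × 48 / 270725
= 192/270725 = 0.0007

P = 0.0007


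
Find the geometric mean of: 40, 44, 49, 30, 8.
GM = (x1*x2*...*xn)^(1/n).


Product = 40 × 44 × 49 × 30 × 8 = 20697600
GM = 20697600^(1/5) = 29.0525

GM = 29.0525


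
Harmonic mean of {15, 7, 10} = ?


Sum of reciprocals = 1/15 + 1/7 + 1/10 = 0.309524
HM = 3/0.309524 = 9.6923

HM = 9.6923


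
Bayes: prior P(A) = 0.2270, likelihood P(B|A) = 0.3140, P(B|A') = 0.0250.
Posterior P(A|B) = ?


P(B) = P(B|A)*P(A) + P(B|A')*P(A')
= 0.3140*0.2270 + 0.0250*0.7730
= 0.071278 + 0.019325 = 0.090603
P(A|B) = 0.071278/0.090603 = 0.7867

P(A|B) = 0.7867


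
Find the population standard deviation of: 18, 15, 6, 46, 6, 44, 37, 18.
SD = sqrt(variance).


Mean = 23.7500
Variance = 231.6875
SD = sqrt(231.6875) = 15.2213

SD = 15.2213


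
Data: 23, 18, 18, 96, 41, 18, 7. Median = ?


Sorted: 7, 18, 18, 18, 23, 41, 96
n = 7 (odd)
Middle value = 18

Median = 18


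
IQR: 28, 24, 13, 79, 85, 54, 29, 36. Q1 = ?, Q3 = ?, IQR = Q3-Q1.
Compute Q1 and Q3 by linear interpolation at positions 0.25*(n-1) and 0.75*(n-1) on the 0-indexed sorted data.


Sorted: 13, 24, 28, 29, 36, 54, 79, 85
Q1 (25th %ile) = 27.0000
Q3 (75th %ile) = 60.2500
IQR = 60.2500 - 27.0000 = 33.2500

IQR = 33.2500


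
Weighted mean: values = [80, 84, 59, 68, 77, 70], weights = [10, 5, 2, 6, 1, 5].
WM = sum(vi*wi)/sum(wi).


Numerator = 80*10 + 84*5 + 59*2 + 68*6 + 77*1 + 70*5 = 2173
Denominator = 10 + 5 + 2 + 6 + 1 + 5 = 29
WM = 2173/29 = 74.9310

WM = 74.9310


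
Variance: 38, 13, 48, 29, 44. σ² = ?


Mean = 34.4000
Squared deviations: 12.9600, 457.9600, 184.9600, 29.1600, 92.1600
Sum = 777.2000
Variance = 777.2000/5 = 155.4400

Variance = 155.4400


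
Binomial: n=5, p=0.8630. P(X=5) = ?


C(5,5) = 1
p^5 = 0.478690
(1-p)^0 = 1.000000
P = 1 * 0.478690 * 1.000000 = 0.4787

P(X=5) = 0.4787


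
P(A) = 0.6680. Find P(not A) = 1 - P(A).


P(not A) = 1 - 0.6680 = 0.3320

P(not A) = 0.3320


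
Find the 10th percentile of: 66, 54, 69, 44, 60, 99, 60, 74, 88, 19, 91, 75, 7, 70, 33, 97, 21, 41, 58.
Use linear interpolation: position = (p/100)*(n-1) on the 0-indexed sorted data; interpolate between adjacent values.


Sorted: 7, 19, 21, 33, 41, 44, 54, 58, 60, 60, 66, 69, 70, 74, 75, 88, 91, 97, 99
n = 19
Index = 10/100 * 18 = 1.8000
Lower = data[1] = 19, Upper = data[2] = 21
P10 = 19 + 0.8000*(2) = 20.6000

P10 = 20.6000


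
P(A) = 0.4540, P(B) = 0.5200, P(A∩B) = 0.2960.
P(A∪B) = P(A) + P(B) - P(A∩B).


P(A∪B) = 0.4540 + 0.5200 - 0.2960
= 0.9740 - 0.2960
= 0.6780

P(A∪B) = 0.6780


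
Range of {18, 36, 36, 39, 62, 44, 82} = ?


Max = 82, Min = 18
Range = 82 - 18 = 64

Range = 64


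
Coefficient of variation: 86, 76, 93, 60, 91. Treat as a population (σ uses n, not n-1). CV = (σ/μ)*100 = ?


Mean = 81.2000
SD = 12.1227
CV = (12.1227/81.2000)*100 = 14.9294%

CV = 14.9294%


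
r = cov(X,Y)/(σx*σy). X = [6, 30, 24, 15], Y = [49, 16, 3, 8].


Mean X = 18.7500, Mean Y = 19.0000
SD X = 9.093267, SD Y = 17.930421
Cov = -114.750000
r = -114.750000/(9.093267*17.930421) = -0.7038

r = -0.7038


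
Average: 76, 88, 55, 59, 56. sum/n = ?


Sum = 76 + 88 + 55 + 59 + 56 = 334
n = 5
Mean = 334/5 = 66.8000

Mean = 66.8000


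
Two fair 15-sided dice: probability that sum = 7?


Total outcomes = 15×15 = 225
Favorable (sum = 7): 6
P = 6/225 = 0.0267

P = 0.0267


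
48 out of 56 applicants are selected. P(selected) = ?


P = 48/56 = 0.8571

P = 0.8571


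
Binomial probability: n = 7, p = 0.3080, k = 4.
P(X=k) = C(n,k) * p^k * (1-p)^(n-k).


C(7,4) = 35
p^4 = 0.008999
(1-p)^3 = 0.331374
P = 35 * 0.008999 * 0.331374 = 0.1044

P(X=4) = 0.1044


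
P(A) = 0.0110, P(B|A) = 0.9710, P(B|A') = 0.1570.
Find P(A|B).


P(B) = P(B|A)*P(A) + P(B|A')*P(A')
= 0.9710*0.0110 + 0.1570*0.9890
= 0.010681 + 0.155273 = 0.165954
P(A|B) = 0.010681/0.165954 = 0.0644

P(A|B) = 0.0644


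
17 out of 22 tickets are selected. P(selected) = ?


P = 17/22 = 0.7727

P = 0.7727


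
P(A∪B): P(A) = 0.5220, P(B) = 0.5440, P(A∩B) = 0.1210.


P(A∪B) = 0.5220 + 0.5440 - 0.1210
= 1.0660 - 0.1210
= 0.9450

P(A∪B) = 0.9450


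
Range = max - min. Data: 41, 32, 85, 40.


Max = 85, Min = 32
Range = 85 - 32 = 53

Range = 53


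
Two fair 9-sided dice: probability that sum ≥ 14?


Total outcomes = 9×9 = 81
Favorable (sum ≥ 14): 15
P = 15/81 = 0.1852

P = 0.1852


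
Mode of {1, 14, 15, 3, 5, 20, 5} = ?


Frequencies: 1:1, 3:1, 5:2, 14:1, 15:1, 20:1
Max frequency = 2
Mode = 5

Mode = 5


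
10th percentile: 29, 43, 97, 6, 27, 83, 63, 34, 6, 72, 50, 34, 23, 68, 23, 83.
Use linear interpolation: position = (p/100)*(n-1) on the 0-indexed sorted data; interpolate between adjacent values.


Sorted: 6, 6, 23, 23, 27, 29, 34, 34, 43, 50, 63, 68, 72, 83, 83, 97
n = 16
Index = 10/100 * 15 = 1.5000
Lower = data[1] = 6, Upper = data[2] = 23
P10 = 6 + 0.5000*(17) = 14.5000

P10 = 14.5000


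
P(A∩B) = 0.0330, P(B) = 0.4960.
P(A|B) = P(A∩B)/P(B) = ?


P(A|B) = 0.0330/0.4960 = 0.0665

P(A|B) = 0.0665


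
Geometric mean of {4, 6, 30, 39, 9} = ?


Product = 4 × 6 × 30 × 39 × 9 = 252720
GM = 252720^(1/5) = 12.0373

GM = 12.0373


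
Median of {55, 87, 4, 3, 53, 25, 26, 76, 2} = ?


Sorted: 2, 3, 4, 25, 26, 53, 55, 76, 87
n = 9 (odd)
Middle value = 26

Median = 26


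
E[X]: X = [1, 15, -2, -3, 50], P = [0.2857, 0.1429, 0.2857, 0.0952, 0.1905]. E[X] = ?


E[X] = 1*0.2857 + 15*0.1429 - 2*0.2857 - 3*0.0952 + 50*0.1905
= 0.2857 + 2.1435 - 0.5714 - 0.2856 + 9.5250
= 11.0972

E[X] = 11.0972


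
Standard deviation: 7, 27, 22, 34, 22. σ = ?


Mean = 22.4000
Variance = 78.6400
SD = sqrt(78.6400) = 8.8679

SD = 8.8679


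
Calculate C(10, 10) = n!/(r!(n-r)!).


C(10,10) = 10!/(10! × 0!)
= 3628800/(3628800 × 1)
= 1

C(10,10) = 1


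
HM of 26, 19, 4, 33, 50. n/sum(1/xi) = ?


Sum of reciprocals = 1/26 + 1/19 + 1/4 + 1/33 + 1/50 = 0.391396
HM = 5/0.391396 = 12.7748

HM = 12.7748


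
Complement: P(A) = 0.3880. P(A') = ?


P(not A) = 1 - 0.3880 = 0.6120

P(not A) = 0.6120


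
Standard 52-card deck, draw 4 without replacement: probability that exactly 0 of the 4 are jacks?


Hypergeometric: P(X=0) = C(4,0)·C(48,4) / C(52,4)
= 1 × 194580 / 270725
= 194580/270725 = 0.7187

P = 0.7187


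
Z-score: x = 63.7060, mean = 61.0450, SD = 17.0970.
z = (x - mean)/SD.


z = (63.7060 - 61.0450)/17.0970
= 2.6610/17.0970
= 0.1556

z = 0.1556


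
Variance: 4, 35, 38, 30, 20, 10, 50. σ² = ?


Mean = 26.7143
Squared deviations: 515.9388, 68.6531, 127.3673, 10.7959, 45.0816, 279.3673, 542.2245
Sum = 1589.4286
Variance = 1589.4286/7 = 227.0612

Variance = 227.0612


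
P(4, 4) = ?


P(4,4) = 4!/0!
= 24/1
= 24

P(4,4) = 24


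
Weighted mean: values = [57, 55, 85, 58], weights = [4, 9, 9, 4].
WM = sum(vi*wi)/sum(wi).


Numerator = 57*4 + 55*9 + 85*9 + 58*4 = 1720
Denominator = 4 + 9 + 9 + 4 = 26
WM = 1720/26 = 66.1538

WM = 66.1538


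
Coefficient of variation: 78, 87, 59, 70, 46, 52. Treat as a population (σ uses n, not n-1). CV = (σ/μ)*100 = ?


Mean = 65.3333
SD = 14.3952
CV = (14.3952/65.3333)*100 = 22.0335%

CV = 22.0335%


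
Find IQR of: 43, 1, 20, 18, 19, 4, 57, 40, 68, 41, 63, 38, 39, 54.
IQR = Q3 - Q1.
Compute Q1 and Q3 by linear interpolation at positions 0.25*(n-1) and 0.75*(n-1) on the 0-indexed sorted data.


Sorted: 1, 4, 18, 19, 20, 38, 39, 40, 41, 43, 54, 57, 63, 68
Q1 (25th %ile) = 19.2500
Q3 (75th %ile) = 51.2500
IQR = 51.2500 - 19.2500 = 32.0000

IQR = 32.0000


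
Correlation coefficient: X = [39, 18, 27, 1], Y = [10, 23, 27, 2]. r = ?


Mean X = 21.2500, Mean Y = 15.5000
SD X = 13.863171, SD Y = 10.012492
Cov = 54.375000
r = 54.375000/(13.863171*10.012492) = 0.3917

r = 0.3917


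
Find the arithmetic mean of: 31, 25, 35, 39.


Sum = 31 + 25 + 35 + 39 = 130
n = 4
Mean = 130/4 = 32.5000

Mean = 32.5000


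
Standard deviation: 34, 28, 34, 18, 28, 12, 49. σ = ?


Mean = 29.0000
Variance = 123.1429
SD = sqrt(123.1429) = 11.0970

SD = 11.0970


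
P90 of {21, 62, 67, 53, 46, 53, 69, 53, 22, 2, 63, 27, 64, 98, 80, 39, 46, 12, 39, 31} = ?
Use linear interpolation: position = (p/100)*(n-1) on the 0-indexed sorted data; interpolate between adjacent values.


Sorted: 2, 12, 21, 22, 27, 31, 39, 39, 46, 46, 53, 53, 53, 62, 63, 64, 67, 69, 80, 98
n = 20
Index = 90/100 * 19 = 17.1000
Lower = data[17] = 69, Upper = data[18] = 80
P90 = 69 + 0.1000*(11) = 70.1000

P90 = 70.1000


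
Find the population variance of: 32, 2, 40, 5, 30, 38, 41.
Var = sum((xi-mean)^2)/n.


Mean = 26.8571
Squared deviations: 26.4490, 617.8776, 172.7347, 477.7347, 9.8776, 124.1633, 200.0204
Sum = 1628.8571
Variance = 1628.8571/7 = 232.6939

Variance = 232.6939


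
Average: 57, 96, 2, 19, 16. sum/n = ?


Sum = 57 + 96 + 2 + 19 + 16 = 190
n = 5
Mean = 190/5 = 38.0000

Mean = 38.0000


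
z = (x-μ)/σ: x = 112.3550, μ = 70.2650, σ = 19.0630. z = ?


z = (112.3550 - 70.2650)/19.0630
= 42.0900/19.0630
= 2.2079

z = 2.2079


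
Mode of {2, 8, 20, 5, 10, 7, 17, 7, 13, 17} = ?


Frequencies: 2:1, 5:1, 7:2, 8:1, 10:1, 13:1, 17:2, 20:1
Max frequency = 2
Mode = 7, 17

Mode = 7, 17


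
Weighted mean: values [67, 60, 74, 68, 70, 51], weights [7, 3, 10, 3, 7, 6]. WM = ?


Numerator = 67*7 + 60*3 + 74*10 + 68*3 + 70*7 + 51*6 = 2389
Denominator = 7 + 3 + 10 + 3 + 7 + 6 = 36
WM = 2389/36 = 66.3611

WM = 66.3611


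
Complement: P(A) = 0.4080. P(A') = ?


P(not A) = 1 - 0.4080 = 0.5920

P(not A) = 0.5920


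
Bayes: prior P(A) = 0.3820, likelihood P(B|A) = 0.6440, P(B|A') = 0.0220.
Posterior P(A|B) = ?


P(B) = P(B|A)*P(A) + P(B|A')*P(A')
= 0.6440*0.3820 + 0.0220*0.6180
= 0.246008 + 0.013596 = 0.259604
P(A|B) = 0.246008/0.259604 = 0.9476

P(A|B) = 0.9476


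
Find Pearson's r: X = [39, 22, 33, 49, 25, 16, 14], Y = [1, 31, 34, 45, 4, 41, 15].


Mean X = 28.2857, Mean Y = 24.4286
SD X = 11.780302, SD Y = 16.421738
Cov = 25.306122
r = 25.306122/(11.780302*16.421738) = 0.1308

r = 0.1308


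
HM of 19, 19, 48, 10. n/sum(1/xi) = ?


Sum of reciprocals = 1/19 + 1/19 + 1/48 + 1/10 = 0.226096
HM = 4/0.226096 = 17.6916

HM = 17.6916


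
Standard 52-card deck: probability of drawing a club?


13 clubs in 52 cards
P = 13/52 = 0.2500

P = 0.2500


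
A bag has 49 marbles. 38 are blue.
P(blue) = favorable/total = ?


P = 38/49 = 0.7755

P = 0.7755


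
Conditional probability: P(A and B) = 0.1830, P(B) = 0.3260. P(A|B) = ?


P(A|B) = 0.1830/0.3260 = 0.5613

P(A|B) = 0.5613


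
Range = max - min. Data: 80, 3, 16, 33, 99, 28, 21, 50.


Max = 99, Min = 3
Range = 99 - 3 = 96

Range = 96


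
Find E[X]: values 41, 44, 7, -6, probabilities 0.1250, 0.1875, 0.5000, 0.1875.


E[X] = 41*0.1250 + 44*0.1875 + 7*0.5000 - 6*0.1875
= 5.1250 + 8.2500 + 3.5000 - 1.1250
= 15.7500

E[X] = 15.7500


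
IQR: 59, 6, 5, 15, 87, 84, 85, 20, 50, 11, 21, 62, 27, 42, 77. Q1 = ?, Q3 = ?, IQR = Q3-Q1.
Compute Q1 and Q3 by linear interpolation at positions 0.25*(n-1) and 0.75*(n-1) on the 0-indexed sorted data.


Sorted: 5, 6, 11, 15, 20, 21, 27, 42, 50, 59, 62, 77, 84, 85, 87
Q1 (25th %ile) = 17.5000
Q3 (75th %ile) = 69.5000
IQR = 69.5000 - 17.5000 = 52.0000

IQR = 52.0000


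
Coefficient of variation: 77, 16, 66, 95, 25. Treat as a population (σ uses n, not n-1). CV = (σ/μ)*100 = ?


Mean = 55.8000
SD = 30.4066
CV = (30.4066/55.8000)*100 = 54.4921%

CV = 54.4921%


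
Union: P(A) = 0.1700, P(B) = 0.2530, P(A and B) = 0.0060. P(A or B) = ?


P(A∪B) = 0.1700 + 0.2530 - 0.0060
= 0.4230 - 0.0060
= 0.4170

P(A∪B) = 0.4170


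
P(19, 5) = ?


P(19,5) = 19!/14!
= 121645100408832000/87178291200
= 1395360

P(19,5) = 1395360


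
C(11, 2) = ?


C(11,2) = 11!/(2! × 9!)
= 39916800/(2 × 362880)
= 55

C(11,2) = 55


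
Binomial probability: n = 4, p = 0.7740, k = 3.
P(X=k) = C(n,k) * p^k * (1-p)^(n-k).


C(4,3) = 4
p^3 = 0.463685
(1-p)^1 = 0.226000
P = 4 * 0.463685 * 0.226000 = 0.4192

P(X=3) = 0.4192


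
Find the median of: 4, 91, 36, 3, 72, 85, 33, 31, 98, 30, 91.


Sorted: 3, 4, 30, 31, 33, 36, 72, 85, 91, 91, 98
n = 11 (odd)
Middle value = 36

Median = 36


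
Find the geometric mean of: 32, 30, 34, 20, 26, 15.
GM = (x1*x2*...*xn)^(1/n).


Product = 32 × 30 × 34 × 20 × 26 × 15 = 254592000
GM = 254592000^(1/6) = 25.1753

GM = 25.1753


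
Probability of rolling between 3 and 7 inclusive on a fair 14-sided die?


Favorable outcomes (3 ≤ roll ≤ 7): 5
Total outcomes = 14
P = 5/14 = 0.3571

P = 0.3571


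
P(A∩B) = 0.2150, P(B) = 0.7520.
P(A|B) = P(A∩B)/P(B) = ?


P(A|B) = 0.2150/0.7520 = 0.2859

P(A|B) = 0.2859


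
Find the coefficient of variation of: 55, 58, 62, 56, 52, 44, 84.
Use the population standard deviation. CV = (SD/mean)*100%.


Mean = 58.7143
SD = 11.5476
CV = (11.5476/58.7143)*100 = 19.6674%

CV = 19.6674%


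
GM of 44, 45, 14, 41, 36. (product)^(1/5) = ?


Product = 44 × 45 × 14 × 41 × 36 = 40914720
GM = 40914720^(1/5) = 33.2948

GM = 33.2948


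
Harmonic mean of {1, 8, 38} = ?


Sum of reciprocals = 1/1 + 1/8 + 1/38 = 1.151316
HM = 3/1.151316 = 2.6057

HM = 2.6057


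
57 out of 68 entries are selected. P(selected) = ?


P = 57/68 = 0.8382

P = 0.8382


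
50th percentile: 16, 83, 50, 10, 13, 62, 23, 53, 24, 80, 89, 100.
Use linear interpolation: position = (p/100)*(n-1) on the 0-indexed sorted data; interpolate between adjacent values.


Sorted: 10, 13, 16, 23, 24, 50, 53, 62, 80, 83, 89, 100
n = 12
Index = 50/100 * 11 = 5.5000
Lower = data[5] = 50, Upper = data[6] = 53
P50 = 50 + 0.5000*(3) = 51.5000

P50 = 51.5000


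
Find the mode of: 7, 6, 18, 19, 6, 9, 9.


Frequencies: 6:2, 7:1, 9:2, 18:1, 19:1
Max frequency = 2
Mode = 6, 9

Mode = 6, 9


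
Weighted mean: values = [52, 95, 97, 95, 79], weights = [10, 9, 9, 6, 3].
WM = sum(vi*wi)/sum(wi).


Numerator = 52*10 + 95*9 + 97*9 + 95*6 + 79*3 = 3055
Denominator = 10 + 9 + 9 + 6 + 3 = 37
WM = 3055/37 = 82.5676

WM = 82.5676


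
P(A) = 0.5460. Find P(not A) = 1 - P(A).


P(not A) = 1 - 0.5460 = 0.4540

P(not A) = 0.4540


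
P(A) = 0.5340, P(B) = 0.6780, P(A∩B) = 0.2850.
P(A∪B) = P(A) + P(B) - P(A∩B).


P(A∪B) = 0.5340 + 0.6780 - 0.2850
= 1.2120 - 0.2850
= 0.9270

P(A∪B) = 0.9270


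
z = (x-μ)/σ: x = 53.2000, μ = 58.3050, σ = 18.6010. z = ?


z = (53.2000 - 58.3050)/18.6010
= -5.1050/18.6010
= -0.2744

z = -0.2744


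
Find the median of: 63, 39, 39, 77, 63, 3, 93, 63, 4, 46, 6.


Sorted: 3, 4, 6, 39, 39, 46, 63, 63, 63, 77, 93
n = 11 (odd)
Middle value = 46

Median = 46


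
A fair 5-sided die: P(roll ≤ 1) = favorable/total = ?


Favorable outcomes (roll ≤ 1): 1
Total outcomes = 5
P = 1/5 = 0.2000

P = 0.2000


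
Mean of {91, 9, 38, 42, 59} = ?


Sum = 91 + 9 + 38 + 42 + 59 = 239
n = 5
Mean = 239/5 = 47.8000

Mean = 47.8000


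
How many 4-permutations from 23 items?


P(23,4) = 23!/19!
= 25852016738884976640000/121645100408832000
= 212520

P(23,4) = 212520


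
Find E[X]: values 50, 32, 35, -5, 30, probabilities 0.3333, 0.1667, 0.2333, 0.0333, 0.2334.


E[X] = 50*0.3333 + 32*0.1667 + 35*0.2333 - 5*0.0333 + 30*0.2334
= 16.6650 + 5.3344 + 8.1655 - 0.1665 + 7.0020
= 37.0004

E[X] = 37.0004


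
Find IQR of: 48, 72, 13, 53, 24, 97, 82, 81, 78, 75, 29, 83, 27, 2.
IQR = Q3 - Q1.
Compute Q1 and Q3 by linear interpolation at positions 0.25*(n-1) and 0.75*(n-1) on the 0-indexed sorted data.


Sorted: 2, 13, 24, 27, 29, 48, 53, 72, 75, 78, 81, 82, 83, 97
Q1 (25th %ile) = 27.5000
Q3 (75th %ile) = 80.2500
IQR = 80.2500 - 27.5000 = 52.7500

IQR = 52.7500


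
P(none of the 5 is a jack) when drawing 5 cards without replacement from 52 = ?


P(no jacks) = (48/52) × (47/51) × (46/50) × (45/49) × (44/48)
= 0.6588

P = 0.6588


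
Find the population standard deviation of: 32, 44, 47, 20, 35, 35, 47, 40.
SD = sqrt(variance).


Mean = 37.5000
Variance = 72.2500
SD = sqrt(72.2500) = 8.5000

SD = 8.5000


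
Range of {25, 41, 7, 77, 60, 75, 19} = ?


Max = 77, Min = 7
Range = 77 - 7 = 70

Range = 70


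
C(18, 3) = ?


C(18,3) = 18!/(3! × 15!)
= 6402373705728000/(6 × 1307674368000)
= 816

C(18,3) = 816


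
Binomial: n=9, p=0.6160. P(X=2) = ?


C(9,2) = 36
p^2 = 0.379456
(1-p)^7 = 0.001231
P = 36 * 0.379456 * 0.001231 = 0.0168

P(X=2) = 0.0168


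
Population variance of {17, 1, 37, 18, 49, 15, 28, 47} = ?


Mean = 26.5000
Squared deviations: 90.2500, 650.2500, 110.2500, 72.2500, 506.2500, 132.2500, 2.2500, 420.2500
Sum = 1984.0000
Variance = 1984.0000/8 = 248.0000

Variance = 248.0000


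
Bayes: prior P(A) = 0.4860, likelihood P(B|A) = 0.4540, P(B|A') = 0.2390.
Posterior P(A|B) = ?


P(B) = P(B|A)*P(A) + P(B|A')*P(A')
= 0.4540*0.4860 + 0.2390*0.5140
= 0.220644 + 0.122846 = 0.343490
P(A|B) = 0.220644/0.343490 = 0.6424

P(A|B) = 0.6424


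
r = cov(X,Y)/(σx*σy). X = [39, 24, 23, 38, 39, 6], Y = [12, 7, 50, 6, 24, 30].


Mean X = 28.1667, Mean Y = 21.5000
SD X = 12.019660, SD Y = 15.446143
Cov = -83.916667
r = -83.916667/(12.019660*15.446143) = -0.4520

r = -0.4520


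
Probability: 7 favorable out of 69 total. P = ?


P = 7/69 = 0.1014

P = 0.1014


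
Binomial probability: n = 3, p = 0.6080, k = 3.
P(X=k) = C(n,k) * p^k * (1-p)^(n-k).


C(3,3) = 1
p^3 = 0.224756
(1-p)^0 = 1.000000
P = 1 * 0.224756 * 1.000000 = 0.2248

P(X=3) = 0.2248


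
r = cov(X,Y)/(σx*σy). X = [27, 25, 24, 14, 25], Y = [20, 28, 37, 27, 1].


Mean X = 23.0000, Mean Y = 22.6000
SD X = 4.604346, SD Y = 12.076423
Cov = -13.600000
r = -13.600000/(4.604346*12.076423) = -0.2446

r = -0.2446


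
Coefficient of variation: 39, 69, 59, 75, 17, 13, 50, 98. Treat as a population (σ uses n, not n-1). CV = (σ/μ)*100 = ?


Mean = 52.5000
SD = 27.1570
CV = (27.1570/52.5000)*100 = 51.7275%

CV = 51.7275%


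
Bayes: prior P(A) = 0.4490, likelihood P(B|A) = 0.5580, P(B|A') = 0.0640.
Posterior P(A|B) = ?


P(B) = P(B|A)*P(A) + P(B|A')*P(A')
= 0.5580*0.4490 + 0.0640*0.5510
= 0.250542 + 0.035264 = 0.285806
P(A|B) = 0.250542/0.285806 = 0.8766

P(A|B) = 0.8766


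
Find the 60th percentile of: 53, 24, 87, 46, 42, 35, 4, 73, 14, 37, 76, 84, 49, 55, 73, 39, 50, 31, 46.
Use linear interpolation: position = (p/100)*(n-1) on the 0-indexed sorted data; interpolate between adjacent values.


Sorted: 4, 14, 24, 31, 35, 37, 39, 42, 46, 46, 49, 50, 53, 55, 73, 73, 76, 84, 87
n = 19
Index = 60/100 * 18 = 10.8000
Lower = data[10] = 49, Upper = data[11] = 50
P60 = 49 + 0.8000*(1) = 49.8000

P60 = 49.8000


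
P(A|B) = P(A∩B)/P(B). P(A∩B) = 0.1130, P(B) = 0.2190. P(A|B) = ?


P(A|B) = 0.1130/0.2190 = 0.5160

P(A|B) = 0.5160


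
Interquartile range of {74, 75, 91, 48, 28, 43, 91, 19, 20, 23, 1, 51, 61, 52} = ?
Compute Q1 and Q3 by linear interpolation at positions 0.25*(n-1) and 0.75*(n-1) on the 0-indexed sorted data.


Sorted: 1, 19, 20, 23, 28, 43, 48, 51, 52, 61, 74, 75, 91, 91
Q1 (25th %ile) = 24.2500
Q3 (75th %ile) = 70.7500
IQR = 70.7500 - 24.2500 = 46.5000

IQR = 46.5000


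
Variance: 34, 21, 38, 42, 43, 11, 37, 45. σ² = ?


Mean = 33.8750
Squared deviations: 0.0156, 165.7656, 17.0156, 66.0156, 83.2656, 523.2656, 9.7656, 123.7656
Sum = 988.8750
Variance = 988.8750/8 = 123.6094

Variance = 123.6094


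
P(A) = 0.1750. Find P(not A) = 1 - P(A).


P(not A) = 1 - 0.1750 = 0.8250

P(not A) = 0.8250


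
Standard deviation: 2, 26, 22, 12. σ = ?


Mean = 15.5000
Variance = 86.7500
SD = sqrt(86.7500) = 9.3140

SD = 9.3140


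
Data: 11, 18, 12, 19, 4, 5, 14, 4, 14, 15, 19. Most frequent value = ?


Frequencies: 4:2, 5:1, 11:1, 12:1, 14:2, 15:1, 18:1, 19:2
Max frequency = 2
Mode = 4, 14, 19

Mode = 4, 14, 19


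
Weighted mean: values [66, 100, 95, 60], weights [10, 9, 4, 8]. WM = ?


Numerator = 66*10 + 100*9 + 95*4 + 60*8 = 2420
Denominator = 10 + 9 + 4 + 8 = 31
WM = 2420/31 = 78.0645

WM = 78.0645


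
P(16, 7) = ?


P(16,7) = 16!/9!
= 20922789888000/362880
= 57657600

P(16,7) = 57657600


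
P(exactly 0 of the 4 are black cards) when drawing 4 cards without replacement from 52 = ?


Hypergeometric: P(X=0) = C(26,0)·C(26,4) / C(52,4)
= 1 × 14950 / 270725
= 14950/270725 = 0.0552

P = 0.0552


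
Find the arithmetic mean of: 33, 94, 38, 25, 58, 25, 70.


Sum = 33 + 94 + 38 + 25 + 58 + 25 + 70 = 343
n = 7
Mean = 343/7 = 49.0000

Mean = 49.0000


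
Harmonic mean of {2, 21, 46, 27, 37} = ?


Sum of reciprocals = 1/2 + 1/21 + 1/46 + 1/27 + 1/37 = 0.633422
HM = 5/0.633422 = 7.8936

HM = 7.8936


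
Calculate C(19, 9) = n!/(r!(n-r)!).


C(19,9) = 19!/(9! × 10!)
= 121645100408832000/(362880 × 3628800)
= 92378

C(19,9) = 92378


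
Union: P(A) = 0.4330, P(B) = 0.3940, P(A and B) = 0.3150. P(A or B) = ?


P(A∪B) = 0.4330 + 0.3940 - 0.3150
= 0.8270 - 0.3150
= 0.5120

P(A∪B) = 0.5120


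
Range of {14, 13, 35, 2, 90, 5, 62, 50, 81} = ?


Max = 90, Min = 2
Range = 90 - 2 = 88

Range = 88


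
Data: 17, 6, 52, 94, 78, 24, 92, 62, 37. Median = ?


Sorted: 6, 17, 24, 37, 52, 62, 78, 92, 94
n = 9 (odd)
Middle value = 52

Median = 52


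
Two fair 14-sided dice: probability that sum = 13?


Total outcomes = 14×14 = 196
Favorable (sum = 13): 12
P = 12/196 = 0.0612

P = 0.0612


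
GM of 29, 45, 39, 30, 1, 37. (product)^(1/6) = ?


Product = 29 × 45 × 39 × 30 × 1 × 37 = 56493450
GM = 56493450^(1/6) = 19.5884

GM = 19.5884


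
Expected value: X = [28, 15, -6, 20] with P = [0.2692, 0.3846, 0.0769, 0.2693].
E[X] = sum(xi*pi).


E[X] = 28*0.2692 + 15*0.3846 - 6*0.0769 + 20*0.2693
= 7.5376 + 5.7690 - 0.4614 + 5.3860
= 18.2312

E[X] = 18.2312


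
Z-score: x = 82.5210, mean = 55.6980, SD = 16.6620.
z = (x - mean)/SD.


z = (82.5210 - 55.6980)/16.6620
= 26.8230/16.6620
= 1.6098

z = 1.6098


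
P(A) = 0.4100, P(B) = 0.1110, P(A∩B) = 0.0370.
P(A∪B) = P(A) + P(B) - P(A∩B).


P(A∪B) = 0.4100 + 0.1110 - 0.0370
= 0.5210 - 0.0370
= 0.4840

P(A∪B) = 0.4840


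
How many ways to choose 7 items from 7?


C(7,7) = 7!/(7! × 0!)
= 5040/(5040 × 1)
= 1

C(7,7) = 1


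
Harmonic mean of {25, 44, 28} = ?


Sum of reciprocals = 1/25 + 1/44 + 1/28 = 0.098442
HM = 3/0.098442 = 30.4749

HM = 30.4749


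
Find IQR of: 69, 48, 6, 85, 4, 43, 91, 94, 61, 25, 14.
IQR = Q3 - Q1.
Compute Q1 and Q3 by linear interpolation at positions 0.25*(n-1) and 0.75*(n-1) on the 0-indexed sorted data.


Sorted: 4, 6, 14, 25, 43, 48, 61, 69, 85, 91, 94
Q1 (25th %ile) = 19.5000
Q3 (75th %ile) = 77.0000
IQR = 77.0000 - 19.5000 = 57.5000

IQR = 57.5000


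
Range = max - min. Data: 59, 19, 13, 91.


Max = 91, Min = 13
Range = 91 - 13 = 78

Range = 78


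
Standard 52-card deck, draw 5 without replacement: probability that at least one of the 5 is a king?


P(at least one) = 1 - P(none)
P(none) = (48/52) × (47/51) × (46/50) × (45/49) × (44/48) = 0.658842
P(at least one) = 1 - 0.658842 = 0.3412

P = 0.3412


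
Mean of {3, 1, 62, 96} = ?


Sum = 3 + 1 + 62 + 96 = 162
n = 4
Mean = 162/4 = 40.5000

Mean = 40.5000


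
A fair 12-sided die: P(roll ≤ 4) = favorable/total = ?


Favorable outcomes (roll ≤ 4): 4
Total outcomes = 12
P = 4/12 = 0.3333

P = 0.3333


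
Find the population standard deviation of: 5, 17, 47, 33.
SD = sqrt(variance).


Mean = 25.5000
Variance = 252.7500
SD = sqrt(252.7500) = 15.8981

SD = 15.8981


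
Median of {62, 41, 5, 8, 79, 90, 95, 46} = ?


Sorted: 5, 8, 41, 46, 62, 79, 90, 95
n = 8 (even)
Middle values: 46 and 62
Median = (46+62)/2 = 54.0000

Median = 54.0000


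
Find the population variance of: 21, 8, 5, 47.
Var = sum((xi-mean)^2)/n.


Mean = 20.2500
Squared deviations: 0.5625, 150.0625, 232.5625, 715.5625
Sum = 1098.7500
Variance = 1098.7500/4 = 274.6875

Variance = 274.6875


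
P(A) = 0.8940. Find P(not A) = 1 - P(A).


P(not A) = 1 - 0.8940 = 0.1060

P(not A) = 0.1060


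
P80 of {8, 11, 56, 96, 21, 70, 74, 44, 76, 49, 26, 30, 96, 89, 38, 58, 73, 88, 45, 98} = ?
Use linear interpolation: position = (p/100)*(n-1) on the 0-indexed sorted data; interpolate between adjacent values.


Sorted: 8, 11, 21, 26, 30, 38, 44, 45, 49, 56, 58, 70, 73, 74, 76, 88, 89, 96, 96, 98
n = 20
Index = 80/100 * 19 = 15.2000
Lower = data[15] = 88, Upper = data[16] = 89
P80 = 88 + 0.2000*(1) = 88.2000

P80 = 88.2000


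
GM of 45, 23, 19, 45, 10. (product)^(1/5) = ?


Product = 45 × 23 × 19 × 45 × 10 = 8849250
GM = 8849250^(1/5) = 24.5121

GM = 24.5121


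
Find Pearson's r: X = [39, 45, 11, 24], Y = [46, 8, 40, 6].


Mean X = 29.7500, Mean Y = 25.0000
SD X = 13.254716, SD Y = 18.138357
Cov = -59.250000
r = -59.250000/(13.254716*18.138357) = -0.2464

r = -0.2464


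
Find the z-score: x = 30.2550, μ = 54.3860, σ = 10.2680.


z = (30.2550 - 54.3860)/10.2680
= -24.1310/10.2680
= -2.3501

z = -2.3501


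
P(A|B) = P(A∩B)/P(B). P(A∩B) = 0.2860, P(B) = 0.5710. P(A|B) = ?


P(A|B) = 0.2860/0.5710 = 0.5009

P(A|B) = 0.5009


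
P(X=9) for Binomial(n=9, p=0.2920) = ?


C(9,9) = 1
p^9 = 1.543283e-05
(1-p)^0 = 1.000000
P = 1 * 1.543283e-05 * 1.000000 = 1.5433e-05

P(X=9) = 1.5433e-05


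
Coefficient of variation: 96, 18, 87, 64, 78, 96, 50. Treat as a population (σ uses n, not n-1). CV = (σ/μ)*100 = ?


Mean = 69.8571
SD = 26.3082
CV = (26.3082/69.8571)*100 = 37.6600%

CV = 37.6600%


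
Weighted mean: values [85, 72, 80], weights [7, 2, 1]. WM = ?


Numerator = 85*7 + 72*2 + 80*1 = 819
Denominator = 7 + 2 + 1 = 10
WM = 819/10 = 81.9000

WM = 81.9000


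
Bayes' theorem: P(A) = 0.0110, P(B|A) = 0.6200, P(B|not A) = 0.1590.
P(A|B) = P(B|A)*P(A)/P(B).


P(B) = P(B|A)*P(A) + P(B|A')*P(A')
= 0.6200*0.0110 + 0.1590*0.9890
= 0.006820 + 0.157251 = 0.164071
P(A|B) = 0.006820/0.164071 = 0.0416

P(A|B) = 0.0416


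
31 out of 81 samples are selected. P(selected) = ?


P = 31/81 = 0.3827

P = 0.3827


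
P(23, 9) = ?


P(23,9) = 23!/14!
= 25852016738884976640000/87178291200
= 296541907200

P(23,9) = 296541907200


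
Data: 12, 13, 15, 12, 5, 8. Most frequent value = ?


Frequencies: 5:1, 8:1, 12:2, 13:1, 15:1
Max frequency = 2
Mode = 12

Mode = 12


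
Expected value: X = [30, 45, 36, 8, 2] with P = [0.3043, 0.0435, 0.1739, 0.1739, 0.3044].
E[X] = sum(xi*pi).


E[X] = 30*0.3043 + 45*0.0435 + 36*0.1739 + 8*0.1739 + 2*0.3044
= 9.1290 + 1.9575 + 6.2604 + 1.3912 + 0.6088
= 19.3469

E[X] = 19.3469


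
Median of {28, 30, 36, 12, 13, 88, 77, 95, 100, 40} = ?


Sorted: 12, 13, 28, 30, 36, 40, 77, 88, 95, 100
n = 10 (even)
Middle values: 36 and 40
Median = (36+40)/2 = 38.0000

Median = 38.0000
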